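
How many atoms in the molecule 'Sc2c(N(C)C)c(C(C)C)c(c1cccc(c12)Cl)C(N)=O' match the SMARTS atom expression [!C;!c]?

5

Check the 21 heavy atoms by environment: 10× c (aromatic) → no; 6× C → no; 1× O → match; 2× N → match; 1× S → match; 1× Cl → match.
Summing the matching environments: 1 + 2 + 1 + 1 = 5 matching atoms.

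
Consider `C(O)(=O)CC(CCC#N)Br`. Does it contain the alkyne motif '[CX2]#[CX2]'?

No

The pattern [CX2]#[CX2] describes a carbon-carbon triple bond — an alkyne.
The closest candidate here is a nitrile (-C#N), but the triple bond is C#N, not C#C. No other fragment satisfies the full query, so there is no match.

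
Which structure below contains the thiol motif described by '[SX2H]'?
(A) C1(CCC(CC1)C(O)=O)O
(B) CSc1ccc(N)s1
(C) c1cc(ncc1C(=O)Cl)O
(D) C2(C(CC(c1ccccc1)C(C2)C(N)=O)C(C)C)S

[SX2H] describes an aliphatic sulfur with two connections, one being H (a thiol).
(A) has a hydroxyl group (-OH) but it is an -OH, not an -SH.
(B) has a methylthio ether (-SCH3) but the sulfur has H0 (bonded to two carbons), not H1.
(C) has a hydroxyl group (-OH) but it is an -OH, not an -SH.
(D) contains a thiol (-SH), which satisfies every atom and bond constraint.
So the answer is (D).

D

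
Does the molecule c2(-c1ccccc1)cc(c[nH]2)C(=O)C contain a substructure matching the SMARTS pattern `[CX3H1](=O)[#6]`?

No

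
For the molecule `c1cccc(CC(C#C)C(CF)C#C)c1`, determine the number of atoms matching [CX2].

4

The query [CX2] means: C with X2: aliphatic carbon with exactly 2 total connections.
Check the 15 heavy atoms by environment: 4× C (X4) → no; 4× C (X2) → match; 1× F (X1) → no; 6× c (aromatic, X3) → no.
That gives 4 matching atoms.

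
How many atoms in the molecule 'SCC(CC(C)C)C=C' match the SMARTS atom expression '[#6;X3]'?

The query [#6;X3] means: any carbon (aromatic or not) with three total connections.
Check the 9 heavy atoms by environment: 6× C (X4) → no; 1× S (X2) → no; 2× C (X3) → match.
That gives 2 matching atoms.

2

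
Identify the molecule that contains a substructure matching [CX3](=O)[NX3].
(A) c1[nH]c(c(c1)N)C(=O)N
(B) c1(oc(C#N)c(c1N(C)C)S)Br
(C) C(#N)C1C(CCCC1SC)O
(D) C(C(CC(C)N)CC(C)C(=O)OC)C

[CX3](=O)[NX3] describes a carbonyl carbon bonded to a trivalent nitrogen (an amide).
(A) contains a primary amide (-C(=O)NH2), which satisfies every atom and bond constraint.
(B) has a nitrile (-C#N) but the nitrile N is NX1 (triple-bonded), not NX3.
(C) has a nitrile (-C#N) but the nitrile N is NX1 (triple-bonded), not NX3.
(D) has a primary amino group (-NH2) but the -NH2 is not attached to a carbonyl carbon.
So the answer is (A).

A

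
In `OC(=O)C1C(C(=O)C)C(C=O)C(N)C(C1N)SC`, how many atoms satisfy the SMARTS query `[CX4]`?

The query [CX4] means: C with X4: aliphatic carbon with exactly 4 total connections (bonds + H).
Check the 18 heavy atoms by environment: 8× C (X4) → match; 2× N (X3) → no; 3× C (X3) → no; 3× O (X1) → no; 1× O (X2) → no; 1× S (X2) → no.
That gives 8 matching atoms.

8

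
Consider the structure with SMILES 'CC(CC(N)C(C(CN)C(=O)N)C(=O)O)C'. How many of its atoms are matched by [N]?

3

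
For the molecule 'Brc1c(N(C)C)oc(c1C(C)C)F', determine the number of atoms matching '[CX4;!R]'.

The query [CX4;!R] means: aliphatic carbon with four total connections, not in a ring.
Check the 13 heavy atoms by environment: 1× o (aromatic, X2, in 5-ring) → no; 4× c (aromatic, X3, in 5-ring) → no; 1× F (X1, acyclic) → no; 5× C (X4, acyclic) → match; 1× N (X3, acyclic) → no; 1× Br (X1, acyclic) → no.
That gives 5 matching atoms.

5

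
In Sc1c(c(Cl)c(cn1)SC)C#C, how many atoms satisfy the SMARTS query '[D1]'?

4

The query [D1] means: atom with exactly one heavy-atom neighbour (degree 1).
Check the 12 heavy atoms by environment: 1× n (aromatic, D2) → no; 4× c (aromatic, D3) → no; 1× c (aromatic, D2) → no; 1× C (D2) → no; 2× C (D1) → match; 1× Cl (D1) → match; 1× S (D1) → match; 1× S (D2) → no.
Summing the matching environments: 2 + 1 + 1 = 4 matching atoms.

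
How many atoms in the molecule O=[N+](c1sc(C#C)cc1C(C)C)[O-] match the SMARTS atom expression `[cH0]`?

3

The query [cH0] means: aromatic carbon with no attached hydrogen (substituted or ring-fusion).
Check the 13 heavy atoms by environment: 1× s (aromatic, H0) → no; 3× c (aromatic, H0) → match; 1× c (aromatic, H1) → no; 1× C (H0) → no; 2× C (H1) → no; 2× C (H3) → no; 1× N (charge +1, H0) → no; 1× O (charge -1, H0) → no; 1× O (H0) → no.
That gives 3 matching atoms.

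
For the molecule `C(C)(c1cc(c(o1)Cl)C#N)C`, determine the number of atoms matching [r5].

5

The query [r5] means: r5 matches atoms in a five-membered ring.
Check the 11 heavy atoms by environment: 1× o (aromatic, in 5-ring) → match; 4× c (aromatic, in 5-ring) → match; 1× Cl (acyclic) → no; 4× C (acyclic) → no; 1× N (acyclic) → no.
Summing the matching environments: 1 + 4 = 5 matching atoms.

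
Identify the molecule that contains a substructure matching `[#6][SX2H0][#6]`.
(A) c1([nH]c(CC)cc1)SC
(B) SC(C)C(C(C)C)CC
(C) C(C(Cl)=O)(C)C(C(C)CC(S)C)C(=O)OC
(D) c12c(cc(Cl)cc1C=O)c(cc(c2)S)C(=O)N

A

[#6][SX2H0][#6] describes an aliphatic sulfur bridging two carbons with no H on the sulfur (a thioether).
(A) contains a methylthio ether (-SCH3), which satisfies every atom and bond constraint.
(B) has a thiol (-SH) but the sulfur has H1, not H0 bridging two carbons.
(C) has a thiol (-SH) but the sulfur has H1, not H0 bridging two carbons.
(D) has a thiol (-SH) but the sulfur has H1, not H0 bridging two carbons.
So the answer is (A).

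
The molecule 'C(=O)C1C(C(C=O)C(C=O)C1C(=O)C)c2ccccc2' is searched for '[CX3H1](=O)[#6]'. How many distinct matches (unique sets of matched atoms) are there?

3

[CX3H1](=O)[#6] is the SMARTS for an aldehyde: an sp2 carbon with one H, double-bonded to O and single-bonded to carbon.
The molecule carries 3 separate instances of an aldehyde (-CHO) meeting every constraint; each maps to a distinct set of atoms, giving 3 matches.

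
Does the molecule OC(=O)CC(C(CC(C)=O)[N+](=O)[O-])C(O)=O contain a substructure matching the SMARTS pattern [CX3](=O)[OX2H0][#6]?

No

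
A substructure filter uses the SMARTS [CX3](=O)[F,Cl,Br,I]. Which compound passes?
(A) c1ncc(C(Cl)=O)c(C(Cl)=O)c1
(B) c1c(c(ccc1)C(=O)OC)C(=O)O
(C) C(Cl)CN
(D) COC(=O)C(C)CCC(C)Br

[CX3](=O)[F,Cl,Br,I] describes a carbonyl carbon bonded to a halogen (an acyl halide).
(A) contains an acyl chloride (-C(=O)Cl), which satisfies every atom and bond constraint.
(B) has a carboxylic acid group (-C(=O)OH) but the carbonyl is bonded to -OH, not to a halogen.
(C) has a chloro substituent but the Cl is not on a carbonyl carbon.
(D) has a methyl-ester group (-C(=O)OCH3) but the carbonyl is bonded to -O-C, not to a halogen.
So the answer is (A).

A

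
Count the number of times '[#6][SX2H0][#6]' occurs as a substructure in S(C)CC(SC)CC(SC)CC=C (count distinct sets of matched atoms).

3

[#6][SX2H0][#6] is the SMARTS for a thioether: an aliphatic sulfur bridging two carbons with no H on the sulfur.
The molecule carries 3 separate instances of a methylthio ether (-SCH3) meeting every constraint; each maps to a distinct set of atoms, giving 3 matches.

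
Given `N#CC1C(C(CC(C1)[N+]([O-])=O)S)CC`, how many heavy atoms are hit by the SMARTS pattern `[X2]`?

2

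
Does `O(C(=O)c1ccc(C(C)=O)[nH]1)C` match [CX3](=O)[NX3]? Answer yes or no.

No

The pattern [CX3](=O)[NX3] describes a carbonyl carbon bonded to a trivalent nitrogen — an amide.
The closest candidate here is a methyl-ester group (-C(=O)OCH3), but the carbonyl is bonded to O, not to an NX3 nitrogen. No other fragment satisfies the full query, so there is no match.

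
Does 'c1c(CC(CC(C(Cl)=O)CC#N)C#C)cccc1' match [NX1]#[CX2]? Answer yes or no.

Yes

The pattern [NX1]#[CX2] describes a nitrogen triple-bonded to a two-connected carbon — a nitrile.
The molecule carries a nitrile (-C#N), whose atoms satisfy every constraint of the query, so the pattern matches.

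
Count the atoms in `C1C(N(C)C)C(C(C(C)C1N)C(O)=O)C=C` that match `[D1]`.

The query [D1] means: atom with exactly one heavy-atom neighbour (degree 1).
Check the 16 heavy atoms by environment: 6× C (D3) → no; 2× C (D2) → no; 1× N (D1) → match; 4× C (D1) → match; 2× O (D1) → match; 1× N (D3) → no.
Summing the matching environments: 1 + 4 + 2 = 7 matching atoms.

7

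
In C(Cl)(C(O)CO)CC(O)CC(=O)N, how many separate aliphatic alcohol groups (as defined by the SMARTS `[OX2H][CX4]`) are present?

3

[OX2H][CX4] is the SMARTS for an aliphatic alcohol: a hydroxyl oxygen bound to an sp3 (X4) carbon.
The molecule carries 3 separate instances of a hydroxyl group (-OH) meeting every constraint; each maps to a distinct set of atoms, giving 3 matches.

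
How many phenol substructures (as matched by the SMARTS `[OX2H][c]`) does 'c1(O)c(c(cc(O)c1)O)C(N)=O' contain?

[OX2H][c] is the SMARTS for a phenol: a hydroxyl oxygen attached to an aromatic carbon.
The molecule carries 3 separate instances of a hydroxyl group (-OH) meeting every constraint; each maps to a distinct set of atoms, giving 3 matches.

3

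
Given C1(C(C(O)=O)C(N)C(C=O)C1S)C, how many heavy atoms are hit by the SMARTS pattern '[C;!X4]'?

2

The query [C;!X4] means: aliphatic carbon that does not have four total connections.
Check the 13 heavy atoms by environment: 6× C (X4) → no; 2× C (X3) → match; 2× O (X1) → no; 1× O (X2) → no; 1× S (X2) → no; 1× N (X3) → no.
That gives 2 matching atoms.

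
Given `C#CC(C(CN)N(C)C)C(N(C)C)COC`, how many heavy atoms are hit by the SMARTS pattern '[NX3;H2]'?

The query [NX3;H2] means: aliphatic N with 3 total connections, two of them H — an -NH2 nitrogen (amine or amide).
Check the 16 heavy atoms by environment: 2× C (H2, X4) → no; 3× C (H1, X4) → no; 2× N (H0, X3) → no; 5× C (H3, X4) → no; 1× O (H0, X2) → no; 1× N (H2, X3) → match; 1× C (H0, X2) → no; 1× C (H1, X2) → no.
That gives 1 matching atom.

1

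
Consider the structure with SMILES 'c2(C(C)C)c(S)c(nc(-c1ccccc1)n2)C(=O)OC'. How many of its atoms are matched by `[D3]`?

Check the 20 heavy atoms by environment: 2× n (aromatic, D2) → no; 5× c (aromatic, D3) → match; 5× c (aromatic, D2) → no; 2× C (D3) → match; 3× C (D1) → no; 1× S (D1) → no; 1× O (D1) → no; 1× O (D2) → no.
Summing the matching environments: 5 + 2 = 7 matching atoms.

7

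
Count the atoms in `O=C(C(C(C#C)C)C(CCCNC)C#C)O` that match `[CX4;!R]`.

8

The query [CX4;!R] means: aliphatic carbon with four total connections, not in a ring.
Check the 16 heavy atoms by environment: 8× C (X4, acyclic) → match; 4× C (X2, acyclic) → no; 1× N (X3, acyclic) → no; 1× C (X3, acyclic) → no; 1× O (X1, acyclic) → no; 1× O (X2, acyclic) → no.
That gives 8 matching atoms.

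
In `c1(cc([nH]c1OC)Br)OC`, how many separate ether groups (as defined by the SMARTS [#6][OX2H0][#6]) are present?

[#6][OX2H0][#6] is the SMARTS for an ether: an aliphatic oxygen bridging two carbons with no H on the oxygen.
The molecule carries 2 separate instances of a methoxy ether (-OCH3) meeting every constraint; each maps to a distinct set of atoms, giving 2 matches.

2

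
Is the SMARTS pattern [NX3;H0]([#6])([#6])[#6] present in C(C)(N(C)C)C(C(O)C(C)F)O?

The pattern [NX3;H0]([#6])([#6])[#6] describes a trivalent nitrogen with no H, bonded to three carbons — a tertiary amine.
The molecule carries a dimethylamino group (-N(CH3)2), whose atoms satisfy every constraint of the query, so the pattern matches.

Yes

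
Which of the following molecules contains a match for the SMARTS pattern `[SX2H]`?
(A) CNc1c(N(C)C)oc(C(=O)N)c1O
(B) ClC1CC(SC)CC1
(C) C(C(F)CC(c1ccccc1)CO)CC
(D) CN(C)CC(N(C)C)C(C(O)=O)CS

[SX2H] describes an aliphatic sulfur with two connections, one being H (a thiol).
(A) has a hydroxyl group (-OH) but it is an -OH, not an -SH.
(B) has a methylthio ether (-SCH3) but the sulfur has H0 (bonded to two carbons), not H1.
(C) has a hydroxyl group (-OH) but it is an -OH, not an -SH.
(D) contains a thiol (-SH), which satisfies every atom and bond constraint.
So the answer is (D).

D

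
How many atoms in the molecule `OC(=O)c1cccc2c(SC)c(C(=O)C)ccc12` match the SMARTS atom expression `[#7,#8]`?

3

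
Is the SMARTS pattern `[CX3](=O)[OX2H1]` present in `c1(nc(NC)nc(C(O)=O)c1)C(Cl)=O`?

Yes

The pattern [CX3](=O)[OX2H1] describes an sp2 carbon double-bonded to O and single-bonded to an -OH oxygen — a carboxylic acid.
The molecule carries a carboxylic acid group (-C(=O)OH), whose atoms satisfy every constraint of the query, so the pattern matches.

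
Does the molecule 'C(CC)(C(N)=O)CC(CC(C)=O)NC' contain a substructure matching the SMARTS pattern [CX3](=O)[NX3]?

Yes

The pattern [CX3](=O)[NX3] describes a carbonyl carbon bonded to a trivalent nitrogen — an amide.
The molecule carries a primary amide (-C(=O)NH2), whose atoms satisfy every constraint of the query, so the pattern matches.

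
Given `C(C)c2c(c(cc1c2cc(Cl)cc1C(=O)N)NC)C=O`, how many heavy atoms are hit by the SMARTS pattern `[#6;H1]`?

The query [#6;H1] means: any carbon bearing exactly one hydrogen.
Check the 20 heavy atoms by environment: 7× c (aromatic, H0) → no; 3× c (aromatic, H1) → match; 1× N (H1) → no; 2× C (H3) → no; 1× C (H2) → no; 1× C (H1) → match; 2× O (H0) → no; 1× Cl (H0) → no; 1× C (H0) → no; 1× N (H2) → no.
Summing the matching environments: 3 + 1 = 4 matching atoms.

4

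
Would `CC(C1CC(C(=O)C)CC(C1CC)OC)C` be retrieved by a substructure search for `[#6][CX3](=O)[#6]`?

Yes

The pattern [#6][CX3](=O)[#6] describes a carbonyl carbon (no H) flanked by two carbons — a ketone.
The molecule carries an acetyl/ketone group (-C(=O)CH3), whose atoms satisfy every constraint of the query, so the pattern matches.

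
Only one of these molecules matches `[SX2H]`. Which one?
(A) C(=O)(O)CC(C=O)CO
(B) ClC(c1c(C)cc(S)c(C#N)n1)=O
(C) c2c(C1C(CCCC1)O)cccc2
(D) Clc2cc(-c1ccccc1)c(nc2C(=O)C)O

[SX2H] describes an aliphatic sulfur with two connections, one being H (a thiol).
(A) has a hydroxyl group (-OH) but it is an -OH, not an -SH.
(B) contains a thiol (-SH), which satisfies every atom and bond constraint.
(C) has a hydroxyl group (-OH) but it is an -OH, not an -SH.
(D) has a hydroxyl group (-OH) but it is an -OH, not an -SH.
So the answer is (B).

B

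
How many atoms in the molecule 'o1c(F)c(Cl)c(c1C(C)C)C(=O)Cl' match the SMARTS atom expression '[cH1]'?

The query [cH1] means: aromatic carbon bearing exactly one hydrogen.
Check the 13 heavy atoms by environment: 1× o (aromatic, H0) → no; 4× c (aromatic, H0) → no; 1× F (H0) → no; 1× C (H1) → no; 2× C (H3) → no; 1× C (H0) → no; 1× O (H0) → no; 2× Cl (H0) → no.
No environment satisfies the query, so 0 matching atoms.

0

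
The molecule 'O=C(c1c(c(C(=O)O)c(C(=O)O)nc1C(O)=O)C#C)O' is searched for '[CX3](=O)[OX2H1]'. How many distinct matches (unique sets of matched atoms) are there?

[CX3](=O)[OX2H1] is the SMARTS for a carboxylic acid: an sp2 carbon double-bonded to O and single-bonded to an -OH oxygen.
The molecule carries 4 separate instances of a carboxylic acid group (-C(=O)OH) meeting every constraint; each maps to a distinct set of atoms, giving 4 matches.

4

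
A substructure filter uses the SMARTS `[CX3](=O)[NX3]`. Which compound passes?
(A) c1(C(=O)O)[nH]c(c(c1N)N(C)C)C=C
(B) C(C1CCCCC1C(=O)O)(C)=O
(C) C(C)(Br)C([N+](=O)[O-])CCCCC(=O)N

[CX3](=O)[NX3] describes a carbonyl carbon bonded to a trivalent nitrogen (an amide).
(A) has a primary amino group (-NH2) but the -NH2 is not attached to a carbonyl carbon.
(B) has a carboxylic acid group (-C(=O)OH) but the carbonyl is bonded to O, not to an NX3 nitrogen.
(C) contains a primary amide (-C(=O)NH2), which satisfies every atom and bond constraint.
So the answer is (C).

C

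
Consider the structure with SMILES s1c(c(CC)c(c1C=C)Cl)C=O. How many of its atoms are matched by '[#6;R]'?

4

Check the 12 heavy atoms by environment: 1× s (aromatic, in 5-ring) → no; 4× c (aromatic, in 5-ring) → match; 5× C (acyclic) → no; 1× O (acyclic) → no; 1× Cl (acyclic) → no.
That gives 4 matching atoms.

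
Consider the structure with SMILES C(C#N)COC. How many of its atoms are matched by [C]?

The query [C] means: uppercase C matches aliphatic (non-aromatic) carbon only.
Check the 6 heavy atoms by environment: 4× C → match; 1× O → no; 1× N → no.
That gives 4 matching atoms.

4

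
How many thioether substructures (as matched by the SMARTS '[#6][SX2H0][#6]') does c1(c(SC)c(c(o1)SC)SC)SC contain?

[#6][SX2H0][#6] is the SMARTS for a thioether: an aliphatic sulfur bridging two carbons with no H on the sulfur.
The molecule carries 4 separate instances of a methylthio ether (-SCH3) meeting every constraint; each maps to a distinct set of atoms, giving 4 matches.

4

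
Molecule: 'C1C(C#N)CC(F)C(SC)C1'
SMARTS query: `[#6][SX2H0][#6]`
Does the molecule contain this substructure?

Yes

The pattern [#6][SX2H0][#6] describes an aliphatic sulfur bridging two carbons with no H on the sulfur — a thioether.
The molecule carries a methylthio ether (-SCH3), whose atoms satisfy every constraint of the query, so the pattern matches.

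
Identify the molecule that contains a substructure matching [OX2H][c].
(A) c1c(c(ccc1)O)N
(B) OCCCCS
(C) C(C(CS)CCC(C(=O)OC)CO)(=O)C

A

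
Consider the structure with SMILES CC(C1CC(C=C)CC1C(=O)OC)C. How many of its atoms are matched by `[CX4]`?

9

Check the 14 heavy atoms by environment: 9× C (X4) → match; 3× C (X3) → no; 1× O (X1) → no; 1× O (X2) → no.
That gives 9 matching atoms.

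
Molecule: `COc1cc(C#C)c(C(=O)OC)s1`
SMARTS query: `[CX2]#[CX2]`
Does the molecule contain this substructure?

Yes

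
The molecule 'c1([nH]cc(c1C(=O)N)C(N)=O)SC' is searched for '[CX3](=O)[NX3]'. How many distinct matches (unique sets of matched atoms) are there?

[CX3](=O)[NX3] is the SMARTS for an amide: a carbonyl carbon bonded to a trivalent nitrogen.
The molecule carries 2 separate instances of a primary amide (-C(=O)NH2) meeting every constraint; each maps to a distinct set of atoms, giving 2 matches.

2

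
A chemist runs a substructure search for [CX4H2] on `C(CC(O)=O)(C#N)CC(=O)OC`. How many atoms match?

2

The query [CX4H2] means: sp3 carbon (X4) with exactly two hydrogens.
Check the 12 heavy atoms by environment: 2× C (H2, X4) → match; 1× C (H1, X4) → no; 2× C (H0, X3) → no; 2× O (H0, X1) → no; 1× O (H1, X2) → no; 1× C (H0, X2) → no; 1× N (H0, X1) → no; 1× O (H0, X2) → no; 1× C (H3, X4) → no.
That gives 2 matching atoms.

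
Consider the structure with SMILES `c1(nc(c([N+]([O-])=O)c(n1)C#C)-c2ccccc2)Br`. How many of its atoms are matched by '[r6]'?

12

The query [r6] means: r6 matches atoms in a six-membered ring.
Check the 18 heavy atoms by environment: 2× n (aromatic, in 6-ring) → match; 10× c (aromatic, in 6-ring) → match; 1× N (charge +1, acyclic) → no; 1× O (charge -1, acyclic) → no; 1× O (acyclic) → no; 2× C (acyclic) → no; 1× Br (acyclic) → no.
Summing the matching environments: 2 + 10 = 12 matching atoms.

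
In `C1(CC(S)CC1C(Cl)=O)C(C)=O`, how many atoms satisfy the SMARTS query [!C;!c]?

4

Check the 12 heavy atoms by environment: 8× C → no; 1× S → match; 2× O → match; 1× Cl → match.
Summing the matching environments: 1 + 2 + 1 = 4 matching atoms.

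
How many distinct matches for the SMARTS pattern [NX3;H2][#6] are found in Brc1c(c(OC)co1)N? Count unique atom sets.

1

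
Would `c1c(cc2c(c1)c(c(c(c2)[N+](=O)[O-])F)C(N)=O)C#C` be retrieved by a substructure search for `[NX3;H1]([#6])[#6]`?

The pattern [NX3;H1]([#6])[#6] describes a trivalent nitrogen with one H, bonded to two carbons — a secondary amine.
The closest candidate here is a primary amide (-C(=O)NH2), but the -C(=O)NH2 nitrogen has H2, not H1. No other fragment satisfies the full query, so there is no match.

No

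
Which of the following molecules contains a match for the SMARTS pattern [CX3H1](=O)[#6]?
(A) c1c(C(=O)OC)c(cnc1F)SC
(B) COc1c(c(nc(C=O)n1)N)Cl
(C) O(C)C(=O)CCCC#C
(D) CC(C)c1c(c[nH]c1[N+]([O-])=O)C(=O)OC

B

[CX3H1](=O)[#6] describes an sp2 carbon with one H, double-bonded to O and single-bonded to carbon (an aldehyde).
(A) has a methyl-ester group (-C(=O)OCH3) but the carbonyl carbon has H0, not H1.
(B) contains an aldehyde (-CHO), which satisfies every atom and bond constraint.
(C) has a methyl-ester group (-C(=O)OCH3) but the carbonyl carbon has H0, not H1.
(D) has a methyl-ester group (-C(=O)OCH3) but the carbonyl carbon has H0, not H1.
So the answer is (B).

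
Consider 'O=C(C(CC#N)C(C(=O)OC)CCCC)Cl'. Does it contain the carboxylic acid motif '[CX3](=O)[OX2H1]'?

The pattern [CX3](=O)[OX2H1] describes an sp2 carbon double-bonded to O and single-bonded to an -OH oxygen — a carboxylic acid.
The closest candidate here is a methyl-ester group (-C(=O)OCH3), but the singly-bonded O has no H (OX2H0, not OX2H1). No other fragment satisfies the full query, so there is no match.

No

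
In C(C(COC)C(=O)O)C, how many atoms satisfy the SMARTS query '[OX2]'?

Check the 9 heavy atoms by environment: 5× C (X4) → no; 1× C (X3) → no; 1× O (X1) → no; 2× O (X2) → match.
That gives 2 matching atoms.

2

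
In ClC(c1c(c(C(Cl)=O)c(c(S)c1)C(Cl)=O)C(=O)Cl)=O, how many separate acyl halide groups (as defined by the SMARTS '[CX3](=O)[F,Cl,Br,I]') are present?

4

[CX3](=O)[F,Cl,Br,I] is the SMARTS for an acyl halide: a carbonyl carbon bonded to a halogen.
The molecule carries 4 separate instances of an acyl chloride (-C(=O)Cl) meeting every constraint; each maps to a distinct set of atoms, giving 4 matches.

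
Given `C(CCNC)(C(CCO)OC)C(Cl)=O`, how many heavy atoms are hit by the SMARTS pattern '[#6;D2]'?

4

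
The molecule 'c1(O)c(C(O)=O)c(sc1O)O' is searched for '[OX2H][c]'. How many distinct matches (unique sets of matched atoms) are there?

3

[OX2H][c] is the SMARTS for a phenol: a hydroxyl oxygen attached to an aromatic carbon.
The molecule carries 3 separate instances of a hydroxyl group (-OH) meeting every constraint; each maps to a distinct set of atoms, giving 3 matches.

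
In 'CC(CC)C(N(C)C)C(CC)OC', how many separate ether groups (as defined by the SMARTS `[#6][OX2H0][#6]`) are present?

1

[#6][OX2H0][#6] is the SMARTS for an ether: an aliphatic oxygen bridging two carbons with no H on the oxygen.
Exactly one fragment in the molecule meets all constraints, giving 1 match.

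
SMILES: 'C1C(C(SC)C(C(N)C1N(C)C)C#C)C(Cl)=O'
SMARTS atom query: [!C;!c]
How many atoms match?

The query [!C;!c] means: neither aliphatic nor aromatic carbon — same as [!#6].
Check the 17 heavy atoms by environment: 12× C → no; 1× O → match; 1× Cl → match; 2× N → match; 1× S → match.
Summing the matching environments: 1 + 1 + 2 + 1 = 5 matching atoms.

5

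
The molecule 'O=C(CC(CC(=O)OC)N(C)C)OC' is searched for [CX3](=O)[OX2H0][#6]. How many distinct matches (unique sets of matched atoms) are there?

[CX3](=O)[OX2H0][#6] is the SMARTS for an ester: a carbonyl carbon bonded to an oxygen that is itself bonded to carbon (no H on that O).
The molecule carries 2 separate instances of a methyl-ester group (-C(=O)OCH3) meeting every constraint; each maps to a distinct set of atoms, giving 2 matches.

2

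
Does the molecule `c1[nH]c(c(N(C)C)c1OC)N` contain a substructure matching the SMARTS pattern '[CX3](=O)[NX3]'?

The pattern [CX3](=O)[NX3] describes a carbonyl carbon bonded to a trivalent nitrogen — an amide.
The closest candidate here is a primary amino group (-NH2), but the -NH2 is not attached to a carbonyl carbon. No other fragment satisfies the full query, so there is no match.

No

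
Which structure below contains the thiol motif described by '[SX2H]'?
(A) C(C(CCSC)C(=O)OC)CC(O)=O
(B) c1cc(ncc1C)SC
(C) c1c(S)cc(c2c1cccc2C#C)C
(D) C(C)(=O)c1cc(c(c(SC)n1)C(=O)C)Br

C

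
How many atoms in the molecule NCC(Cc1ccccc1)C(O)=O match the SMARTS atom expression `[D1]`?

The query [D1] means: atom with exactly one heavy-atom neighbour (degree 1).
Check the 13 heavy atoms by environment: 2× C (D2) → no; 2× C (D3) → no; 1× N (D1) → match; 1× c (aromatic, D3) → no; 5× c (aromatic, D2) → no; 2× O (D1) → match.
Summing the matching environments: 1 + 2 = 3 matching atoms.

3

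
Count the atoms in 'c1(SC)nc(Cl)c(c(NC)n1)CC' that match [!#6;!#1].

5

The query [!#6;!#1] means: not carbon and not hydrogen — any heteroatom.
Check the 13 heavy atoms by environment: 2× n (aromatic) → match; 4× c (aromatic) → no; 1× S → match; 4× C → no; 1× Cl → match; 1× N → match.
Summing the matching environments: 2 + 1 + 1 + 1 = 5 matching atoms.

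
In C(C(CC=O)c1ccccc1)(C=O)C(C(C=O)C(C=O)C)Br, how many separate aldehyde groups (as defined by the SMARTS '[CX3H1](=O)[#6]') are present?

4

[CX3H1](=O)[#6] is the SMARTS for an aldehyde: an sp2 carbon with one H, double-bonded to O and single-bonded to carbon.
The molecule carries 4 separate instances of an aldehyde (-CHO) meeting every constraint; each maps to a distinct set of atoms, giving 4 matches.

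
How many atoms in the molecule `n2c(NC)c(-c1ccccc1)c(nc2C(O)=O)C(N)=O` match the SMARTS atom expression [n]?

2

The query [n] means: lowercase n matches aromatic nitrogen only.
Check the 20 heavy atoms by environment: 2× n (aromatic) → match; 10× c (aromatic) → no; 3× C → no; 3× O → no; 2× N → no.
That gives 2 matching atoms.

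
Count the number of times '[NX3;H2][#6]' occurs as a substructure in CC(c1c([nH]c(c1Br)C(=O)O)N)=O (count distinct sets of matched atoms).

1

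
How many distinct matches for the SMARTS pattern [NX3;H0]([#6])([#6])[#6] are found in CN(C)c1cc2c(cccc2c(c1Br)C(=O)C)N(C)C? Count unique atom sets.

2

[NX3;H0]([#6])([#6])[#6] is the SMARTS for a tertiary amine: a trivalent nitrogen with no H, bonded to three carbons.
The molecule carries 2 separate instances of a dimethylamino group (-N(CH3)2) meeting every constraint; each maps to a distinct set of atoms, giving 2 matches.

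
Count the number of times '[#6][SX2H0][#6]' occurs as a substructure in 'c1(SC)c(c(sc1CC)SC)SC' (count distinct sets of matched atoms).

3

[#6][SX2H0][#6] is the SMARTS for a thioether: an aliphatic sulfur bridging two carbons with no H on the sulfur.
The molecule carries 3 separate instances of a methylthio ether (-SCH3) meeting every constraint; each maps to a distinct set of atoms, giving 3 matches.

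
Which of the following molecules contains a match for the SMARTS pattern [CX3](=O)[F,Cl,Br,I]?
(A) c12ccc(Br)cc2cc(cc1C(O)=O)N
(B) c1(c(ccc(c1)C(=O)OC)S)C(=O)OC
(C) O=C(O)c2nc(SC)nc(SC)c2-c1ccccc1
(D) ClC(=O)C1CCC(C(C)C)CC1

D

[CX3](=O)[F,Cl,Br,I] describes a carbonyl carbon bonded to a halogen (an acyl halide).
(A) has a carboxylic acid group (-C(=O)OH) but the carbonyl is bonded to -OH, not to a halogen.
(B) has a methyl-ester group (-C(=O)OCH3) but the carbonyl is bonded to -O-C, not to a halogen.
(C) has a carboxylic acid group (-C(=O)OH) but the carbonyl is bonded to -OH, not to a halogen.
(D) contains an acyl chloride (-C(=O)Cl), which satisfies every atom and bond constraint.
So the answer is (D).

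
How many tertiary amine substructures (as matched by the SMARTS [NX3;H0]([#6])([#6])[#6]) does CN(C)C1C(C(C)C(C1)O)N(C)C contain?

2

[NX3;H0]([#6])([#6])[#6] is the SMARTS for a tertiary amine: a trivalent nitrogen with no H, bonded to three carbons.
The molecule carries 2 separate instances of a dimethylamino group (-N(CH3)2) meeting every constraint; each maps to a distinct set of atoms, giving 2 matches.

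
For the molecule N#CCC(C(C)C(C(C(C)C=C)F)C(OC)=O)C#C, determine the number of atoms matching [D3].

Check the 19 heavy atoms by environment: 5× C (D1) → no; 6× C (D3) → match; 4× C (D2) → no; 1× O (D1) → no; 1× O (D2) → no; 1× N (D1) → no; 1× F (D1) → no.
That gives 6 matching atoms.

6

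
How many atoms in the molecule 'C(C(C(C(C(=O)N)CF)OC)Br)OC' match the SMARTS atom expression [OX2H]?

Check the 14 heavy atoms by environment: 2× C (H2, X4) → no; 3× C (H1, X4) → no; 1× C (H0, X3) → no; 1× O (H0, X1) → no; 1× N (H2, X3) → no; 2× O (H0, X2) → no; 2× C (H3, X4) → no; 1× F (H0, X1) → no; 1× Br (H0, X1) → no.
No environment satisfies the query, so 0 matching atoms.

0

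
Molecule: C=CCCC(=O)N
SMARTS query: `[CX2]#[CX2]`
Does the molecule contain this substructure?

No

The pattern [CX2]#[CX2] describes a carbon-carbon triple bond — an alkyne.
The closest candidate here is a vinyl group (-CH=CH2), but the C=C is a double bond; both carbons are CX3, not CX2. No other fragment satisfies the full query, so there is no match.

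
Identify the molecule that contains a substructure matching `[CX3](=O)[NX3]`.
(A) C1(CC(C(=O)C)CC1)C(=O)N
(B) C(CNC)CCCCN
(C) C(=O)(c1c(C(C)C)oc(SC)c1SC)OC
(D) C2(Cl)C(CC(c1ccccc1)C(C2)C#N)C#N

A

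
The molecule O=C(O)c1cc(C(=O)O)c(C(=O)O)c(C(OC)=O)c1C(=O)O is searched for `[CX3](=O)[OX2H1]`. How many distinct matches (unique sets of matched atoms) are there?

4

[CX3](=O)[OX2H1] is the SMARTS for a carboxylic acid: an sp2 carbon double-bonded to O and single-bonded to an -OH oxygen.
The molecule carries 4 separate instances of a carboxylic acid group (-C(=O)OH) meeting every constraint; each maps to a distinct set of atoms, giving 4 matches.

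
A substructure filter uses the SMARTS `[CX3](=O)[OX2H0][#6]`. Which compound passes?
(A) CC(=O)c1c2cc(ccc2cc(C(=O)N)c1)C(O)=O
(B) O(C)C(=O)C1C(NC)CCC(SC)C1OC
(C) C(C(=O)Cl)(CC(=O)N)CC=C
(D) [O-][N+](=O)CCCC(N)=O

[CX3](=O)[OX2H0][#6] describes a carbonyl carbon bonded to an oxygen that is itself bonded to carbon (no H on that O) (an ester).
(A) has a primary amide (-C(=O)NH2) but the carbonyl is bonded to N, not to an O-C linkage.
(B) contains a methyl-ester group (-C(=O)OCH3), which satisfies every atom and bond constraint.
(C) has a primary amide (-C(=O)NH2) but the carbonyl is bonded to N, not to an O-C linkage.
(D) has a primary amide (-C(=O)NH2) but the carbonyl is bonded to N, not to an O-C linkage.
So the answer is (B).

B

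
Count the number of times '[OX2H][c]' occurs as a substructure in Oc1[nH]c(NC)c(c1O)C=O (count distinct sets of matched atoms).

2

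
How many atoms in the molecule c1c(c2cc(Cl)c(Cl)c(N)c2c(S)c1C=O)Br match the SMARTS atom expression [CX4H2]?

0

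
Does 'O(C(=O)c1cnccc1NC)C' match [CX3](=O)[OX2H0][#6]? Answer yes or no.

The pattern [CX3](=O)[OX2H0][#6] describes a carbonyl carbon bonded to an oxygen that is itself bonded to carbon (no H on that O) — an ester.
The molecule carries a methyl-ester group (-C(=O)OCH3), whose atoms satisfy every constraint of the query, so the pattern matches.

Yes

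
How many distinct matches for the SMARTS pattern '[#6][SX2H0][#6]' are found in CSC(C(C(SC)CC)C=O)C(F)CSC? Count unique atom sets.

3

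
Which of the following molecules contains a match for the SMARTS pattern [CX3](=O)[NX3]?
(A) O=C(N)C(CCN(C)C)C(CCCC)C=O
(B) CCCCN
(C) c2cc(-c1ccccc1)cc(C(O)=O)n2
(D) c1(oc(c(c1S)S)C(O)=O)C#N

A

[CX3](=O)[NX3] describes a carbonyl carbon bonded to a trivalent nitrogen (an amide).
(A) contains a primary amide (-C(=O)NH2), which satisfies every atom and bond constraint.
(B) has a primary amino group (-NH2) but the -NH2 is not attached to a carbonyl carbon.
(C) has a carboxylic acid group (-C(=O)OH) but the carbonyl is bonded to O, not to an NX3 nitrogen.
(D) has a nitrile (-C#N) but the nitrile N is NX1 (triple-bonded), not NX3.
So the answer is (A).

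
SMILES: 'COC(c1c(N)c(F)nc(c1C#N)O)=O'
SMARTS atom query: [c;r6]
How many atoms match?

Check the 15 heavy atoms by environment: 1× n (aromatic, in 6-ring) → no; 5× c (aromatic, in 6-ring) → match; 3× O (acyclic) → no; 3× C (acyclic) → no; 2× N (acyclic) → no; 1× F (acyclic) → no.
That gives 5 matching atoms.

5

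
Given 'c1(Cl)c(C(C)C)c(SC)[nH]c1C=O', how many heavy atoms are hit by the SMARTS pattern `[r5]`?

5

The query [r5] means: r5 matches atoms in a five-membered ring.
Check the 13 heavy atoms by environment: 1× n (aromatic, in 5-ring) → match; 4× c (aromatic, in 5-ring) → match; 5× C (acyclic) → no; 1× O (acyclic) → no; 1× S (acyclic) → no; 1× Cl (acyclic) → no.
Summing the matching environments: 1 + 4 = 5 matching atoms.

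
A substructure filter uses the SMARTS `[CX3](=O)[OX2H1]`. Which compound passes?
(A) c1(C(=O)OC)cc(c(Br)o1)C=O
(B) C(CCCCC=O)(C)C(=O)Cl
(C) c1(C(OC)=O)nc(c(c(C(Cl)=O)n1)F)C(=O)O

C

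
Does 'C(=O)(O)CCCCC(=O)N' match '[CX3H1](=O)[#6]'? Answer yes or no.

The pattern [CX3H1](=O)[#6] describes an sp2 carbon with one H, double-bonded to O and single-bonded to carbon — an aldehyde.
The closest candidate here is a carboxylic acid group (-C(=O)OH), but the carbonyl carbon has H0 and is bonded to O, not H1. No other fragment satisfies the full query, so there is no match.

No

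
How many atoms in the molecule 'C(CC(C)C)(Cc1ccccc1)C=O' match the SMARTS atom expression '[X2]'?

0

The query [X2] means: any atom with exactly two total connections (bonds + H).
Check the 14 heavy atoms by environment: 6× C (X4) → no; 1× C (X3) → no; 1× O (X1) → no; 6× c (aromatic, X3) → no.
No environment satisfies the query, so 0 matching atoms.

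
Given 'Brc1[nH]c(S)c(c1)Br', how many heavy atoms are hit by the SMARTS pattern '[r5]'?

Check the 8 heavy atoms by environment: 1× n (aromatic, in 5-ring) → match; 4× c (aromatic, in 5-ring) → match; 1× S (acyclic) → no; 2× Br (acyclic) → no.
Summing the matching environments: 1 + 4 = 5 matching atoms.

5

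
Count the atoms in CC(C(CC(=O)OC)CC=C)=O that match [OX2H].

0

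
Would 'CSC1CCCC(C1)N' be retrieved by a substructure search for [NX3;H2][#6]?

Yes

The pattern [NX3;H2][#6] describes a trivalent nitrogen with two H attached to carbon — a primary amine.
The molecule carries a primary amino group (-NH2), whose atoms satisfy every constraint of the query, so the pattern matches.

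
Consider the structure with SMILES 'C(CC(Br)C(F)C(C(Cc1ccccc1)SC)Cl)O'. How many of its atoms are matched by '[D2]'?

9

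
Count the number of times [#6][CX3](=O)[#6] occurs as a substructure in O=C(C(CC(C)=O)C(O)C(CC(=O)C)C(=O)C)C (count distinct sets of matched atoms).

[#6][CX3](=O)[#6] is the SMARTS for a ketone: a carbonyl carbon (no H) flanked by two carbons.
The molecule carries 4 separate instances of an acetyl/ketone group (-C(=O)CH3) meeting every constraint; each maps to a distinct set of atoms, giving 4 matches.

4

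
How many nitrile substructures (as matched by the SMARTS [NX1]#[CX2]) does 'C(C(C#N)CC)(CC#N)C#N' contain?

[NX1]#[CX2] is the SMARTS for a nitrile: a nitrogen triple-bonded to a two-connected carbon.
The molecule carries 3 separate instances of a nitrile (-C#N) meeting every constraint; each maps to a distinct set of atoms, giving 3 matches.

3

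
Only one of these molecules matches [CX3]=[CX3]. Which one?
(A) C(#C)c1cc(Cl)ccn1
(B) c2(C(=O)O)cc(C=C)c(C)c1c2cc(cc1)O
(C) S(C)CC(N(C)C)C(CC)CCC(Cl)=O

B

[CX3]=[CX3] describes a non-aromatic C=C double bond between two sp2 carbons (an alkene).
(A) has an ethynyl group (-C#CH) but the C-C bond is a triple bond, not a double bond.
(B) contains a vinyl group (-CH=CH2), which satisfies every atom and bond constraint.
(C) has an ethyl group (-CH2CH3) but its C-C bond is a single bond between CX4 carbons, not CX3=CX3.
So the answer is (B).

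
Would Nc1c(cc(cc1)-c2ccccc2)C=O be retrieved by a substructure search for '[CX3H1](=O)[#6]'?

The pattern [CX3H1](=O)[#6] describes an sp2 carbon with one H, double-bonded to O and single-bonded to carbon — an aldehyde.
The molecule carries an aldehyde (-CHO), whose atoms satisfy every constraint of the query, so the pattern matches.

Yes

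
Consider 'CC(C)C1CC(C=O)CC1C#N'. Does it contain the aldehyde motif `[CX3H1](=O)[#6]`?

Yes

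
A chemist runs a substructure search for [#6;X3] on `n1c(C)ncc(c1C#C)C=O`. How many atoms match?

5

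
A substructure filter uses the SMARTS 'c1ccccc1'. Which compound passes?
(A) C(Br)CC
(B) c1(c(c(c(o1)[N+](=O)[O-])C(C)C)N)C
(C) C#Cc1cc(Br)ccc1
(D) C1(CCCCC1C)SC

c1ccccc1 describes six aromatic carbons in a ring (a benzene ring).
(A) has a methyl group (-CH3) but no six-membered all-carbon aromatic ring is present.
(B) has a methyl group (-CH3) but no six-membered all-carbon aromatic ring is present.
(C) contains the required atom environment, so the pattern matches.
(D) has a methyl group (-CH3) but no six-membered all-carbon aromatic ring is present.
So the answer is (C).

C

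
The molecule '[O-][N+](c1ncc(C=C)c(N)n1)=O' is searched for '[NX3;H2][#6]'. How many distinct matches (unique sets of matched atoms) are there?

1

[NX3;H2][#6] is the SMARTS for a primary amine: a trivalent nitrogen with two H attached to carbon.
Exactly one fragment in the molecule meets all constraints, giving 1 match.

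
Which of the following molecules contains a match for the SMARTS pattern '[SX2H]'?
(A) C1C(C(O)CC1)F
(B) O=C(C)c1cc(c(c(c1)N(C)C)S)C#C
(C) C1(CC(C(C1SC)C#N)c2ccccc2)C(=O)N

B

[SX2H] describes an aliphatic sulfur with two connections, one being H (a thiol).
(A) has a hydroxyl group (-OH) but it is an -OH, not an -SH.
(B) contains a thiol (-SH), which satisfies every atom and bond constraint.
(C) has a methylthio ether (-SCH3) but the sulfur has H0 (bonded to two carbons), not H1.
So the answer is (B).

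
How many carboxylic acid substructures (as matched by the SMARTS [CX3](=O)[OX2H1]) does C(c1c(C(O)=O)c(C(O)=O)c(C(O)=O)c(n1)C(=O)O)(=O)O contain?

5

[CX3](=O)[OX2H1] is the SMARTS for a carboxylic acid: an sp2 carbon double-bonded to O and single-bonded to an -OH oxygen.
The molecule carries 5 separate instances of a carboxylic acid group (-C(=O)OH) meeting every constraint; each maps to a distinct set of atoms, giving 5 matches.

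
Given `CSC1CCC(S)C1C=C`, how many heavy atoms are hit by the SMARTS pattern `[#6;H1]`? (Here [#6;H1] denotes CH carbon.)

4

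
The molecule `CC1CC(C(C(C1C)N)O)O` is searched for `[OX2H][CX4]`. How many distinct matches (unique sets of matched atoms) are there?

[OX2H][CX4] is the SMARTS for an aliphatic alcohol: a hydroxyl oxygen bound to an sp3 (X4) carbon.
The molecule carries 2 separate instances of a hydroxyl group (-OH) meeting every constraint; each maps to a distinct set of atoms, giving 2 matches.

2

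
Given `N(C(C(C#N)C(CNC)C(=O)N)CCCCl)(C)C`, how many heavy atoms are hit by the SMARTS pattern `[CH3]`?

3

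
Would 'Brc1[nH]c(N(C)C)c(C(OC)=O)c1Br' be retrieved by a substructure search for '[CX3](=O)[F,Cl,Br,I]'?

No

The pattern [CX3](=O)[F,Cl,Br,I] describes a carbonyl carbon bonded to a halogen — an acyl halide.
The closest candidate here is a methyl-ester group (-C(=O)OCH3), but the carbonyl is bonded to -O-C, not to a halogen. No other fragment satisfies the full query, so there is no match.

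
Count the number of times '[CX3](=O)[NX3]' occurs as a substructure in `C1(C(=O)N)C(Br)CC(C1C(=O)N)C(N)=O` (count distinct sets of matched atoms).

3

[CX3](=O)[NX3] is the SMARTS for an amide: a carbonyl carbon bonded to a trivalent nitrogen.
The molecule carries 3 separate instances of a primary amide (-C(=O)NH2) meeting every constraint; each maps to a distinct set of atoms, giving 3 matches.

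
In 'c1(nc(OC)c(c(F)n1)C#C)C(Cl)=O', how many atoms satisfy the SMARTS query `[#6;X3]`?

5

The query [#6;X3] means: any carbon (aromatic or not) with three total connections.
Check the 14 heavy atoms by environment: 2× n (aromatic, X2) → no; 4× c (aromatic, X3) → match; 1× F (X1) → no; 1× O (X2) → no; 1× C (X4) → no; 2× C (X2) → no; 1× C (X3) → match; 1× O (X1) → no; 1× Cl (X1) → no.
Summing the matching environments: 4 + 1 = 5 matching atoms.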